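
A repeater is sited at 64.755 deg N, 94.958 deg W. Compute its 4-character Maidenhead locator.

Shift to the Maidenhead origin (180°W, 90°S): lon 85.04, lat 154.75.
Field: lon ⌊85.04/20⌋ = 4 → E; lat ⌊154.75/10⌋ = 15 → P.
Square: lon ⌊5.04/2⌋ = 2; lat ⌊4.75/1⌋ = 4.

EP24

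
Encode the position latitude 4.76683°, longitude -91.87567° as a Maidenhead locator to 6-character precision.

EJ44bs

Add 180° to longitude and 90° to latitude: 88.1243, 94.7668.
Field: lon ⌊88.1243/20⌋ = 4 → E; lat ⌊94.7668/10⌋ = 9 → J.
Square: lon ⌊8.1243/2⌋ = 4; lat ⌊4.7668/1⌋ = 4.
Subsquare: lon ⌊0.1243/0.0833333⌋ = 1 → b; lat ⌊0.7668/0.0416667⌋ = 18 → s.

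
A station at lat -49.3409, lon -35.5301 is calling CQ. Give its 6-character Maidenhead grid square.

HE20fp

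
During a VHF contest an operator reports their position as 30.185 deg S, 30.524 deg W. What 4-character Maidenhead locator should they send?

Shift to the Maidenhead origin (180°W, 90°S): lon 149.48, lat 59.81.
Field (20°×10°, letters A–R): 149.48/20 → 7 → H, 59.81/10 → 5 → F; chars HF.
Square (2°×1°, digits 0–9): 9.48/2 → 4, 9.81/1 → 9; chars 49.

HF49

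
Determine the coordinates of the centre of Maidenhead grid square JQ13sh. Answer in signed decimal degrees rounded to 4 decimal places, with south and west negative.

73.3125, 3.5417

Field J=9, Q=16: +9·20° lon, +16·10° lat → SW at lon 0°, lat 70°.
Square 1, 3: +1·2° lon, +3·1° lat → SW at lon 2°, lat 73°.
Subsquare s=18, h=7: +18·0.0833333° lon, +7·0.0416667° lat → SW at lon 3.5°, lat 73.2917°.
Cell spans 0.0833333° lon × 0.0416667° lat. Centre is SW corner plus half of each.
latitude 73.3125, longitude 3.5417.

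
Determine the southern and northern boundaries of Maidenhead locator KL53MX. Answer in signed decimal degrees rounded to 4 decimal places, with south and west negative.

Field K=10, L=11: +10·20° lon, +11·10° lat → SW at lon 20°, lat 20°.
Square 5, 3: +5·2° lon, +3·1° lat → SW at lon 30°, lat 23°.
Subsquare m=12, x=23: +12·0.0833333° lon, +23·0.0416667° lat → SW at lon 31°, lat 23.9583°.
Cell spans 0.0833333° lon × 0.0416667° lat.
south 23.9583, north 24.0000.

23.9583, 24.0000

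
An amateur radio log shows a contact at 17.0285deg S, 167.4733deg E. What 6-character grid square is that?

RH32rx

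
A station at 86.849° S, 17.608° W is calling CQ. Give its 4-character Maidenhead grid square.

Add 180° to longitude and 90° to latitude: 162.39, 3.15.
Field: 162.39/20 → 8 → I, 3.15/10 → 0 → A; chars IA.
Square: 2.39/2 → 1, 3.15/1 → 3; chars 13.

IA13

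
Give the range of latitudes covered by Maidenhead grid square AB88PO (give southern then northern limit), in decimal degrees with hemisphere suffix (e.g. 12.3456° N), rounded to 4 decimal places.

71.4167° S, 71.3750° S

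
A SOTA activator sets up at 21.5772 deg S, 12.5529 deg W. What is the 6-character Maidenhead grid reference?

Shift to the Maidenhead origin (180°W, 90°S): lon 167.4471, lat 68.4228.
Field: lon ⌊167.4471/20⌋ = 8 → I; lat ⌊68.4228/10⌋ = 6 → G.
Square: lon ⌊7.4471/2⌋ = 3; lat ⌊8.4228/1⌋ = 8.
Subsquare: lon ⌊1.4471/0.0833333⌋ = 17 → r; lat ⌊0.4228/0.0416667⌋ = 10 → k.

IG38rk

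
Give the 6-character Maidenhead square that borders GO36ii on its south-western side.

Longitude subsquare i = 8; −1 → 7 = h.
Latitude subsquare i = 8; −1 → 7 = h.

GO36hh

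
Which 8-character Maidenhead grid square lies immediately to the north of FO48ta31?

Latitude extended square 1; +1 → 2.
The longitude characters are unchanged.

FO48ta32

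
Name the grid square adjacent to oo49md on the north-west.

OO49le

Longitude subsquare m = 12; −1 → 11 = l.
Latitude subsquare d = 3; +1 → 4 = e.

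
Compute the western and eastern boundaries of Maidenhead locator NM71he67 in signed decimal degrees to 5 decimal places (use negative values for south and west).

94.63333, 94.64167

Field N=13, M=12: +13·20° lon, +12·10° lat → SW at lon 80°, lat 30°.
Square 7, 1: +7·2° lon, +1·1° lat → SW at lon 94°, lat 31°.
Subsquare h=7, e=4: +7·0.0833333° lon, +4·0.0416667° lat → SW at lon 94.5833°, lat 31.1667°.
Extended square 6, 7: +6·0.00833333° lon, +7·0.00416667° lat → SW at lon 94.6333°, lat 31.1958°.
Cell spans 0.00833333° lon × 0.00416667° lat.
west 94.63333, east 94.64167.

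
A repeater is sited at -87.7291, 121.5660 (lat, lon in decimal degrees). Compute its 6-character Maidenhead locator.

Add 180° to longitude and 90° to latitude: 301.5660, 2.2709.
Field: 301.5660/20 → 15 → P, 2.2709/10 → 0 → A; chars PA.
Square: 1.5660/2 → 0, 2.2709/1 → 2; chars 02.
Subsquare: 1.5660/0.0833333 → 18 → s, 0.2709/0.0416667 → 6 → g; chars sg.

PA02sg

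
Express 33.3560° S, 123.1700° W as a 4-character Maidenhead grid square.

CF86

Shift to the Maidenhead origin (180°W, 90°S): lon 56.83, lat 56.64.
Field (20°×10°, letters A–R): lon ⌊56.83/20⌋ = 2 → C; lat ⌊56.64/10⌋ = 5 → F.
Square (2°×1°, digits 0–9): lon ⌊16.83/2⌋ = 8; lat ⌊6.64/1⌋ = 6.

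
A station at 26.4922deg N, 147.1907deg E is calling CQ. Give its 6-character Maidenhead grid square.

Offset from 180°W / 90°S: lon 327.1907°, lat 116.4922°.
Field: 327.1907/20 → 16 → Q, 116.4922/10 → 11 → L; chars QL.
Square: 7.1907/2 → 3, 6.4922/1 → 6; chars 36.
Subsquare: 1.1907/0.0833333 → 14 → o, 0.4922/0.0416667 → 11 → l; chars ol.

QL36ol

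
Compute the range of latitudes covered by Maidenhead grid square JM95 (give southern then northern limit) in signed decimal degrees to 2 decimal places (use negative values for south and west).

35.00, 36.00

Field J=9, M=12: +9·20° lon, +12·10° lat → SW at lon 0°, lat 30°.
Square 9, 5: +9·2° lon, +5·1° lat → SW at lon 18°, lat 35°.
Cell spans 2° lon × 1° lat.
south 35.00, north 36.00.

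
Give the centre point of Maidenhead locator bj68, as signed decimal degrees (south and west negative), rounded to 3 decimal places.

8.500, -147.000

Field B=1, J=9: +1·20° lon, +9·10° lat → SW at lon -160°, lat 0°.
Square 6, 8: +6·2° lon, +8·1° lat → SW at lon -148°, lat 8°.
Cell spans 2° lon × 1° lat. Centre is SW corner plus half of each.
latitude 8.500, longitude -147.000.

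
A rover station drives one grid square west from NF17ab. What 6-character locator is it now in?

NF07xb

Longitude subsquare a = 0; −1 → -1, wraps to 23 = x, carry into square.
Longitude square 1; −1 → 0.
The latitude characters are unchanged.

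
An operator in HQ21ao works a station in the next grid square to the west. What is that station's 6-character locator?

Longitude subsquare a = 0; −1 → -1, wraps to 23 = x, carry into square.
Longitude square 2; −1 → 1.
The latitude characters are unchanged.

HQ11xo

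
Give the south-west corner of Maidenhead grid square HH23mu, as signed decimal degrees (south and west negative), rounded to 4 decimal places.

-16.1667, -35.0000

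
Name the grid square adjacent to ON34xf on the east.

Longitude subsquare x = 23; +1 → 24, wraps to 0 = a, carry into square.
Longitude square 3; +1 → 4.
The latitude characters are unchanged.

ON44af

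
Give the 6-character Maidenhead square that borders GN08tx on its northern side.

GN09ta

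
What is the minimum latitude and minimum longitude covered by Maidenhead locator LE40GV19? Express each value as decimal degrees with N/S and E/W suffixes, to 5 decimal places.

49.08750° S, 48.50833° E

Field L=11, E=4: +11·20° lon, +4·10° lat → SW at lon 40°, lat -50°.
Square 4, 0: +4·2° lon, +0·1° lat → SW at lon 48°, lat -50°.
Subsquare g=6, v=21: +6·0.0833333° lon, +21·0.0416667° lat → SW at lon 48.5°, lat -49.125°.
Extended square 1, 9: +1·0.00833333° lon, +9·0.00416667° lat → SW at lon 48.5083°, lat -49.0875°.
latitude 49.08750° S, longitude 48.50833° E.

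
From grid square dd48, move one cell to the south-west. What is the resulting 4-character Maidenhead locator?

DD37

Longitude square 4; −1 → 3.
Latitude square 8; −1 → 7.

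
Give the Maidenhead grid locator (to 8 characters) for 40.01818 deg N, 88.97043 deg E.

NN40la64

Offset from 180°W / 90°S: lon 268.97043°, lat 130.01818°.
Field (20°×10°, letters A–R): 268.97043/20 → 13 → N, 130.01818/10 → 13 → N; chars NN.
Square (2°×1°, digits 0–9): 8.97043/2 → 4, 0.01818/1 → 0; chars 40.
Subsquare (5′×2.5′, letters a–x): 0.97043/0.0833333 → 11 → l, 0.01818/0.0416667 → 0 → a; chars la.
Extended square (30″×15″, digits 0–9): 0.05376/0.00833333 → 6, 0.01818/0.00416667 → 4; chars 64.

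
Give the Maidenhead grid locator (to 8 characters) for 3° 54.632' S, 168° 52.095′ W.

AI56nc51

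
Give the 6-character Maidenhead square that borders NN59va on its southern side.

NN58vx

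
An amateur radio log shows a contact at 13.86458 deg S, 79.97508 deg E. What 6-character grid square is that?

MH96xd

Shift to the Maidenhead origin (180°W, 90°S): lon 259.9751, lat 76.1354.
Field (20°×10°, letters A–R): lon ⌊259.9751/20⌋ = 12 → M; lat ⌊76.1354/10⌋ = 7 → H.
Square (2°×1°, digits 0–9): lon ⌊19.9751/2⌋ = 9; lat ⌊6.1354/1⌋ = 6.
Subsquare (5′×2.5′, letters a–x): lon ⌊1.9751/0.0833333⌋ = 23 → x; lat ⌊0.1354/0.0416667⌋ = 3 → d.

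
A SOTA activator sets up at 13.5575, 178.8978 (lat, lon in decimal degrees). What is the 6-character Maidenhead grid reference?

Add 180° to longitude and 90° to latitude: 358.8978, 103.5575.
Field (20°×10°, letters A–R): lon ⌊358.8978/20⌋ = 17 → R; lat ⌊103.5575/10⌋ = 10 → K.
Square (2°×1°, digits 0–9): lon ⌊18.8978/2⌋ = 9; lat ⌊3.5575/1⌋ = 3.
Subsquare (5′×2.5′, letters a–x): lon ⌊0.8978/0.0833333⌋ = 10 → k; lat ⌊0.5575/0.0416667⌋ = 13 → n.

RK93kn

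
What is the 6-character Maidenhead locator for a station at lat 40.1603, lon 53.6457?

Offset from 180°W / 90°S: lon 233.6457°, lat 130.1603°.
Field (20°×10°, letters A–R): lon ⌊233.6457/20⌋ = 11 → L; lat ⌊130.1603/10⌋ = 13 → N.
Square (2°×1°, digits 0–9): lon ⌊13.6457/2⌋ = 6; lat ⌊0.1603/1⌋ = 0.
Subsquare (5′×2.5′, letters a–x): lon ⌊1.6457/0.0833333⌋ = 19 → t; lat ⌊0.1603/0.0416667⌋ = 3 → d.

LN60td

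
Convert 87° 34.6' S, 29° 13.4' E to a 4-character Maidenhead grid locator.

KA42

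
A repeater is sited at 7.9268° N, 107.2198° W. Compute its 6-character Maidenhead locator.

Shift to the Maidenhead origin (180°W, 90°S): lon 72.7802, lat 97.9268.
Field: lon ⌊72.7802/20⌋ = 3 → D; lat ⌊97.9268/10⌋ = 9 → J.
Square: lon ⌊12.7802/2⌋ = 6; lat ⌊7.9268/1⌋ = 7.
Subsquare: lon ⌊0.7802/0.0833333⌋ = 9 → j; lat ⌊0.9268/0.0416667⌋ = 22 → w.

DJ67jw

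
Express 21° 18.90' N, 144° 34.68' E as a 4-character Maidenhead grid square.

Offset from 180°W / 90°S: lon 324.58°, lat 111.31°.
Field: 324.58/20 → 16 → Q, 111.31/10 → 11 → L; chars QL.
Square: 4.58/2 → 2, 1.31/1 → 1; chars 21.

QL21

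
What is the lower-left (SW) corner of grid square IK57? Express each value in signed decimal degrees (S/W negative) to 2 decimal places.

17.00, -10.00

Field I=8, K=10: +8·20° lon, +10·10° lat → SW at lon -20°, lat 10°.
Square 5, 7: +5·2° lon, +7·1° lat → SW at lon -10°, lat 17°.
latitude 17.00, longitude -10.00.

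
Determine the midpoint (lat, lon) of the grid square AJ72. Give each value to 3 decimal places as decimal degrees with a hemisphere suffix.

Field A=0, J=9: +0·20° lon, +9·10° lat → SW at lon -180°, lat 0°.
Square 7, 2: +7·2° lon, +2·1° lat → SW at lon -166°, lat 2°.
Cell spans 2° lon × 1° lat. Centre is SW corner plus half of each.
latitude 2.500° N, longitude 165.000° W.

2.500° N, 165.000° W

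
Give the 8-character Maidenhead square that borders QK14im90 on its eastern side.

QK14jm00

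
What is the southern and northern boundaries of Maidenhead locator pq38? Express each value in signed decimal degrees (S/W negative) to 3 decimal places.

Field P=15, Q=16: +15·20° lon, +16·10° lat → SW at lon 120°, lat 70°.
Square 3, 8: +3·2° lon, +8·1° lat → SW at lon 126°, lat 78°.
Cell spans 2° lon × 1° lat.
south 78.000, north 79.000.

78.000, 79.000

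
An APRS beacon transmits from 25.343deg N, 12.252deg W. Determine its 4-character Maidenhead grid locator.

Shift to the Maidenhead origin (180°W, 90°S): lon 167.75, lat 115.34.
Field: lon ⌊167.75/20⌋ = 8 → I; lat ⌊115.34/10⌋ = 11 → L.
Square: lon ⌊7.75/2⌋ = 3; lat ⌊5.34/1⌋ = 5.

IL35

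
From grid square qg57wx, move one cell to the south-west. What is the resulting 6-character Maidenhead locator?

QG57vw

Longitude subsquare w = 22; −1 → 21 = v.
Latitude subsquare x = 23; −1 → 22 = w.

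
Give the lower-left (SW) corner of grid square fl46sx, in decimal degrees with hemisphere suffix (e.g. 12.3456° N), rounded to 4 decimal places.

26.9583° N, 70.5000° W

Field F=5, L=11: +5·20° lon, +11·10° lat → SW at lon -80°, lat 20°.
Square 4, 6: +4·2° lon, +6·1° lat → SW at lon -72°, lat 26°.
Subsquare s=18, x=23: +18·0.0833333° lon, +23·0.0416667° lat → SW at lon -70.5°, lat 26.9583°.
latitude 26.9583° N, longitude 70.5000° W.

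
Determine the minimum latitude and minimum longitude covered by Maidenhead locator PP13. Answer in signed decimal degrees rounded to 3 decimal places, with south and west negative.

63.000, 122.000

Field P=15, P=15: +15·20° lon, +15·10° lat → SW at lon 120°, lat 60°.
Square 1, 3: +1·2° lon, +3·1° lat → SW at lon 122°, lat 63°.
latitude 63.000, longitude 122.000.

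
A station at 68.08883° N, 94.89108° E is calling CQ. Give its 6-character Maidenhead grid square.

NP78kc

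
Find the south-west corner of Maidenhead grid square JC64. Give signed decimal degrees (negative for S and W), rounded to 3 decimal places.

-66.000, 12.000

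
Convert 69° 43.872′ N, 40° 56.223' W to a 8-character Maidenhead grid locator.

GP99mr75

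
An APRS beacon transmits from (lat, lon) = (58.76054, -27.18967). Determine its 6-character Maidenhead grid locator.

Offset from 180°W / 90°S: lon 152.8103°, lat 148.7605°.
Field: lon ⌊152.8103/20⌋ = 7 → H; lat ⌊148.7605/10⌋ = 14 → O.
Square: lon ⌊12.8103/2⌋ = 6; lat ⌊8.7605/1⌋ = 8.
Subsquare: lon ⌊0.8103/0.0833333⌋ = 9 → j; lat ⌊0.7605/0.0416667⌋ = 18 → s.

HO68js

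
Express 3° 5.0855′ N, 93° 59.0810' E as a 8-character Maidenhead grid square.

Shift to the Maidenhead origin (180°W, 90°S): lon 273.98468, lat 93.08476.
Field (20°×10°, letters A–R): 273.98468/20 → 13 → N, 93.08476/10 → 9 → J; chars NJ.
Square (2°×1°, digits 0–9): 13.98468/2 → 6, 3.08476/1 → 3; chars 63.
Subsquare (5′×2.5′, letters a–x): 1.98468/0.0833333 → 23 → x, 0.08476/0.0416667 → 2 → c; chars xc.
Extended square (30″×15″, digits 0–9): 0.06802/0.00833333 → 8, 0.00142/0.00416667 → 0; chars 80.

NJ63xc80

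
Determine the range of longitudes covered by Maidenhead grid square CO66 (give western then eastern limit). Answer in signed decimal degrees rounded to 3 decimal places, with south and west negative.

-128.000, -126.000

Field C=2, O=14: +2·20° lon, +14·10° lat → SW at lon -140°, lat 50°.
Square 6, 6: +6·2° lon, +6·1° lat → SW at lon -128°, lat 56°.
Cell spans 2° lon × 1° lat.
west -128.000, east -126.000.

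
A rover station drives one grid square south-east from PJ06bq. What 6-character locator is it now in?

PJ06cp

Longitude subsquare b = 1; +1 → 2 = c.
Latitude subsquare q = 16; −1 → 15 = p.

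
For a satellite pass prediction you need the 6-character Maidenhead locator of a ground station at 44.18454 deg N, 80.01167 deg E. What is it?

Add 180° to longitude and 90° to latitude: 260.0117, 134.1845.
Field (20°×10°, letters A–R): 260.0117/20 → 13 → N, 134.1845/10 → 13 → N; chars NN.
Square (2°×1°, digits 0–9): 0.0117/2 → 0, 4.1845/1 → 4; chars 04.
Subsquare (5′×2.5′, letters a–x): 0.0117/0.0833333 → 0 → a, 0.1845/0.0416667 → 4 → e; chars ae.

NN04ae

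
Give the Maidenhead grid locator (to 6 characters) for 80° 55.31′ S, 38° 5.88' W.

Add 180° to longitude and 90° to latitude: 141.9020, 9.0782.
Field: lon ⌊141.9020/20⌋ = 7 → H; lat ⌊9.0782/10⌋ = 0 → A.
Square: lon ⌊1.9020/2⌋ = 0; lat ⌊9.0782/1⌋ = 9.
Subsquare: lon ⌊1.9020/0.0833333⌋ = 22 → w; lat ⌊0.0782/0.0416667⌋ = 1 → b.

HA09wb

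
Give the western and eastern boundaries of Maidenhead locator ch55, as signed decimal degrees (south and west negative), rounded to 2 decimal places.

Field C=2, H=7: +2·20° lon, +7·10° lat → SW at lon -140°, lat -20°.
Square 5, 5: +5·2° lon, +5·1° lat → SW at lon -130°, lat -15°.
Cell spans 2° lon × 1° lat.
west -130.00, east -128.00.

-130.00, -128.00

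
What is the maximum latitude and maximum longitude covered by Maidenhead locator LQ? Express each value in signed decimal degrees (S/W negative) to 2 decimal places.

80.00, 60.00

Field L=11, Q=16: +11·20° lon, +16·10° lat → SW at lon 40°, lat 70°.
Cell spans 20° lon × 10° lat. NE corner is SW corner plus one full cell.
latitude 80.00, longitude 60.00.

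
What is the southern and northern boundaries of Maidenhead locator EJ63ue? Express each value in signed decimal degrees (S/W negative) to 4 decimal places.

Field E=4, J=9: +4·20° lon, +9·10° lat → SW at lon -100°, lat 0°.
Square 6, 3: +6·2° lon, +3·1° lat → SW at lon -88°, lat 3°.
Subsquare u=20, e=4: +20·0.0833333° lon, +4·0.0416667° lat → SW at lon -86.3333°, lat 3.16667°.
Cell spans 0.0833333° lon × 0.0416667° lat.
south 3.1667, north 3.2083.

3.1667, 3.2083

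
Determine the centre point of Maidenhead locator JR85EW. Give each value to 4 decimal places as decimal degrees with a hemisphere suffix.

85.9375° N, 16.3750° E

Field J=9, R=17: +9·20° lon, +17·10° lat → SW at lon 0°, lat 80°.
Square 8, 5: +8·2° lon, +5·1° lat → SW at lon 16°, lat 85°.
Subsquare e=4, w=22: +4·0.0833333° lon, +22·0.0416667° lat → SW at lon 16.3333°, lat 85.9167°.
Cell spans 0.0833333° lon × 0.0416667° lat. Centre is SW corner plus half of each.
latitude 85.9375° N, longitude 16.3750° E.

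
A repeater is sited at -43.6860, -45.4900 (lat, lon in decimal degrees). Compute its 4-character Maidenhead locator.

GE76

Offset from 180°W / 90°S: lon 134.51°, lat 46.31°.
Field: 134.51/20 → 6 → G, 46.31/10 → 4 → E; chars GE.
Square: 14.51/2 → 7, 6.31/1 → 6; chars 76.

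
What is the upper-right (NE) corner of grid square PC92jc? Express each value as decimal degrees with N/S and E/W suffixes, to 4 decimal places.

67.8750° S, 138.8333° E

Field P=15, C=2: +15·20° lon, +2·10° lat → SW at lon 120°, lat -70°.
Square 9, 2: +9·2° lon, +2·1° lat → SW at lon 138°, lat -68°.
Subsquare j=9, c=2: +9·0.0833333° lon, +2·0.0416667° lat → SW at lon 138.75°, lat -67.9167°.
Cell spans 0.0833333° lon × 0.0416667° lat. NE corner is SW corner plus one full cell.
latitude 67.8750° S, longitude 138.8333° E.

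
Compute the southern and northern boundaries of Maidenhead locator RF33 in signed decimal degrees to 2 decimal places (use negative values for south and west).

-37.00, -36.00

Field R=17, F=5: +17·20° lon, +5·10° lat → SW at lon 160°, lat -40°.
Square 3, 3: +3·2° lon, +3·1° lat → SW at lon 166°, lat -37°.
Cell spans 2° lon × 1° lat.
south -37.00, north -36.00.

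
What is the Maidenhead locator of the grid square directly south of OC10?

Latitude square 0; −1 → -1, wraps to 9, carry into field.
Latitude field C = 2; −1 → 1 = B.
The longitude characters are unchanged.

OB19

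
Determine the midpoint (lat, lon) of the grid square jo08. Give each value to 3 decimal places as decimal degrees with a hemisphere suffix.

58.500° N, 1.000° E

Field J=9, O=14: +9·20° lon, +14·10° lat → SW at lon 0°, lat 50°.
Square 0, 8: +0·2° lon, +8·1° lat → SW at lon 0°, lat 58°.
Cell spans 2° lon × 1° lat. Centre is SW corner plus half of each.
latitude 58.500° N, longitude 1.000° E.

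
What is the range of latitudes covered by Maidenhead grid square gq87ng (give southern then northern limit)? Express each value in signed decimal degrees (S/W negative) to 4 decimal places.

Field G=6, Q=16: +6·20° lon, +16·10° lat → SW at lon -60°, lat 70°.
Square 8, 7: +8·2° lon, +7·1° lat → SW at lon -44°, lat 77°.
Subsquare n=13, g=6: +13·0.0833333° lon, +6·0.0416667° lat → SW at lon -42.9167°, lat 77.25°.
Cell spans 0.0833333° lon × 0.0416667° lat.
south 77.2500, north 77.2917.

77.2500, 77.2917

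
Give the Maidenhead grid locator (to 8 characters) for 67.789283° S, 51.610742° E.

LC52tf30

Shift to the Maidenhead origin (180°W, 90°S): lon 231.61074, lat 22.21072.
Field: 231.61074/20 → 11 → L, 22.21072/10 → 2 → C; chars LC.
Square: 11.61074/2 → 5, 2.21072/1 → 2; chars 52.
Subsquare: 1.61074/0.0833333 → 19 → t, 0.21072/0.0416667 → 5 → f; chars tf.
Extended square: 0.02741/0.00833333 → 3, 0.00238/0.00416667 → 0; chars 30.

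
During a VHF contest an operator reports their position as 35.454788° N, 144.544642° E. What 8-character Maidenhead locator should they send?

QM25gk59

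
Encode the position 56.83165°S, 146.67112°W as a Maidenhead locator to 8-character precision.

Offset from 180°W / 90°S: lon 33.32888°, lat 33.16835°.
Field: lon ⌊33.32888/20⌋ = 1 → B; lat ⌊33.16835/10⌋ = 3 → D.
Square: lon ⌊13.32888/2⌋ = 6; lat ⌊3.16835/1⌋ = 3.
Subsquare: lon ⌊1.32888/0.0833333⌋ = 15 → p; lat ⌊0.16835/0.0416667⌋ = 4 → e.
Extended square: lon ⌊0.07888/0.00833333⌋ = 9; lat ⌊0.00168/0.00416667⌋ = 0.

BD63pe90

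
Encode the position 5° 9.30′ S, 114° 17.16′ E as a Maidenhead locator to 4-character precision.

Offset from 180°W / 90°S: lon 294.29°, lat 84.84°.
Field: 294.29/20 → 14 → O, 84.84/10 → 8 → I; chars OI.
Square: 14.29/2 → 7, 4.84/1 → 4; chars 74.

OI74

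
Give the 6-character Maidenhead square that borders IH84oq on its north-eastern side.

IH84pr

Longitude subsquare o = 14; +1 → 15 = p.
Latitude subsquare q = 16; +1 → 17 = r.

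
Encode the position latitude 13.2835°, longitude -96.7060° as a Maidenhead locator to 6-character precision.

EK13pg

Offset from 180°W / 90°S: lon 83.2940°, lat 103.2835°.
Field: 83.2940/20 → 4 → E, 103.2835/10 → 10 → K; chars EK.
Square: 3.2940/2 → 1, 3.2835/1 → 3; chars 13.
Subsquare: 1.2940/0.0833333 → 15 → p, 0.2835/0.0416667 → 6 → g; chars pg.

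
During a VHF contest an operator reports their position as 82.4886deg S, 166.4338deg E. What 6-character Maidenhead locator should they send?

Shift to the Maidenhead origin (180°W, 90°S): lon 346.4338, lat 7.5114.
Field: lon ⌊346.4338/20⌋ = 17 → R; lat ⌊7.5114/10⌋ = 0 → A.
Square: lon ⌊6.4338/2⌋ = 3; lat ⌊7.5114/1⌋ = 7.
Subsquare: lon ⌊0.4338/0.0833333⌋ = 5 → f; lat ⌊0.5114/0.0416667⌋ = 12 → m.

RA37fm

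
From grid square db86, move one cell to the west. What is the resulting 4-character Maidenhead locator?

Longitude square 8; −1 → 7.
The latitude characters are unchanged.

DB76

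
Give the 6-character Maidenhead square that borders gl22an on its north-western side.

Longitude subsquare a = 0; −1 → -1, wraps to 23 = x, carry into square.
Longitude square 2; −1 → 1.
Latitude subsquare n = 13; +1 → 14 = o.

GL12xo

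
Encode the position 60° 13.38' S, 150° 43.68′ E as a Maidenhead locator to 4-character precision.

Offset from 180°W / 90°S: lon 330.73°, lat 29.78°.
Field: 330.73/20 → 16 → Q, 29.78/10 → 2 → C; chars QC.
Square: 10.73/2 → 5, 9.78/1 → 9; chars 59.

QC59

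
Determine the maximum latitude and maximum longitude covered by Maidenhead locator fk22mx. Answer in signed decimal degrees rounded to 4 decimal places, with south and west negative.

Field F=5, K=10: +5·20° lon, +10·10° lat → SW at lon -80°, lat 10°.
Square 2, 2: +2·2° lon, +2·1° lat → SW at lon -76°, lat 12°.
Subsquare m=12, x=23: +12·0.0833333° lon, +23·0.0416667° lat → SW at lon -75°, lat 12.9583°.
Cell spans 0.0833333° lon × 0.0416667° lat. NE corner is SW corner plus one full cell.
latitude 13.0000, longitude -74.9167.

13.0000, -74.9167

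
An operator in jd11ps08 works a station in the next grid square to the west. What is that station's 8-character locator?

JD11os98

Longitude extended square 0; −1 → -1, wraps to 9, carry into subsquare.
Longitude subsquare p = 15; −1 → 14 = o.
The latitude characters are unchanged.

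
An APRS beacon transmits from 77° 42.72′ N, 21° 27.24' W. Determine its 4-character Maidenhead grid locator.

Add 180° to longitude and 90° to latitude: 158.55, 167.71.
Field (20°×10°, letters A–R): 158.55/20 → 7 → H, 167.71/10 → 16 → Q; chars HQ.
Square (2°×1°, digits 0–9): 18.55/2 → 9, 7.71/1 → 7; chars 97.

HQ97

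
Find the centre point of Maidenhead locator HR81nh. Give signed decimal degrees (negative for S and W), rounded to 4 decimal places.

81.3125, -22.8750

Field H=7, R=17: +7·20° lon, +17·10° lat → SW at lon -40°, lat 80°.
Square 8, 1: +8·2° lon, +1·1° lat → SW at lon -24°, lat 81°.
Subsquare n=13, h=7: +13·0.0833333° lon, +7·0.0416667° lat → SW at lon -22.9167°, lat 81.2917°.
Cell spans 0.0833333° lon × 0.0416667° lat. Centre is SW corner plus half of each.
latitude 81.3125, longitude -22.8750.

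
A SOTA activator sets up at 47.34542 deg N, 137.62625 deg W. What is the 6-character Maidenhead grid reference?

CN17ei

Shift to the Maidenhead origin (180°W, 90°S): lon 42.3738, lat 137.3454.
Field: 42.3738/20 → 2 → C, 137.3454/10 → 13 → N; chars CN.
Square: 2.3738/2 → 1, 7.3454/1 → 7; chars 17.
Subsquare: 0.3738/0.0833333 → 4 → e, 0.3454/0.0416667 → 8 → i; chars ei.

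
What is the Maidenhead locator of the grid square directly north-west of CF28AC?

CF18xd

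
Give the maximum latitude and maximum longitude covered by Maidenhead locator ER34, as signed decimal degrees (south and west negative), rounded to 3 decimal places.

85.000, -92.000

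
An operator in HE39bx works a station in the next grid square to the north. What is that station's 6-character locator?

Latitude subsquare x = 23; +1 → 24, wraps to 0 = a, carry into square.
Latitude square 9; +1 → 10, wraps to 0, carry into field.
Latitude field E = 4; +1 → 5 = F.
The longitude characters are unchanged.

HF30ba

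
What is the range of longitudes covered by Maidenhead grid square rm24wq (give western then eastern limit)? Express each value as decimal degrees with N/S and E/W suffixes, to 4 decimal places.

165.8333° E, 165.9167° E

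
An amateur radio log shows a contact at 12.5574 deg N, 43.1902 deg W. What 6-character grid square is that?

GK82jn

Shift to the Maidenhead origin (180°W, 90°S): lon 136.8098, lat 102.5574.
Field: 136.8098/20 → 6 → G, 102.5574/10 → 10 → K; chars GK.
Square: 16.8098/2 → 8, 2.5574/1 → 2; chars 82.
Subsquare: 0.8098/0.0833333 → 9 → j, 0.5574/0.0416667 → 13 → n; chars jn.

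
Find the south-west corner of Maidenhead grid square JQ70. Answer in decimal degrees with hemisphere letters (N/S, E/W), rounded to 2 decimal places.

70.00° N, 14.00° E

Field J=9, Q=16: +9·20° lon, +16·10° lat → SW at lon 0°, lat 70°.
Square 7, 0: +7·2° lon, +0·1° lat → SW at lon 14°, lat 70°.
latitude 70.00° N, longitude 14.00° E.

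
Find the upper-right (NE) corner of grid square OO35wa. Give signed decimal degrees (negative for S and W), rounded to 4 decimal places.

Field O=14, O=14: +14·20° lon, +14·10° lat → SW at lon 100°, lat 50°.
Square 3, 5: +3·2° lon, +5·1° lat → SW at lon 106°, lat 55°.
Subsquare w=22, a=0: +22·0.0833333° lon, +0·0.0416667° lat → SW at lon 107.833°, lat 55°.
Cell spans 0.0833333° lon × 0.0416667° lat. NE corner is SW corner plus one full cell.
latitude 55.0417, longitude 107.9167.

55.0417, 107.9167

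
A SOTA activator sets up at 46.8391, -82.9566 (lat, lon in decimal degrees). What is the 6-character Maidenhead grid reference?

Offset from 180°W / 90°S: lon 97.0434°, lat 136.8391°.
Field (20°×10°, letters A–R): lon ⌊97.0434/20⌋ = 4 → E; lat ⌊136.8391/10⌋ = 13 → N.
Square (2°×1°, digits 0–9): lon ⌊17.0434/2⌋ = 8; lat ⌊6.8391/1⌋ = 6.
Subsquare (5′×2.5′, letters a–x): lon ⌊1.0434/0.0833333⌋ = 12 → m; lat ⌊0.8391/0.0416667⌋ = 20 → u.

EN86mu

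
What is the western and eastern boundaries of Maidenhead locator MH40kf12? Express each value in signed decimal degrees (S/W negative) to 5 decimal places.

68.84167, 68.85000

Field M=12, H=7: +12·20° lon, +7·10° lat → SW at lon 60°, lat -20°.
Square 4, 0: +4·2° lon, +0·1° lat → SW at lon 68°, lat -20°.
Subsquare k=10, f=5: +10·0.0833333° lon, +5·0.0416667° lat → SW at lon 68.8333°, lat -19.7917°.
Extended square 1, 2: +1·0.00833333° lon, +2·0.00416667° lat → SW at lon 68.8417°, lat -19.7833°.
Cell spans 0.00833333° lon × 0.00416667° lat.
west 68.84167, east 68.85000.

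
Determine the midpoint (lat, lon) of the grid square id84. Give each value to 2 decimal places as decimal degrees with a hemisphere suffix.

55.50° S, 3.00° W

Field I=8, D=3: +8·20° lon, +3·10° lat → SW at lon -20°, lat -60°.
Square 8, 4: +8·2° lon, +4·1° lat → SW at lon -4°, lat -56°.
Cell spans 2° lon × 1° lat. Centre is SW corner plus half of each.
latitude 55.50° S, longitude 3.00° W.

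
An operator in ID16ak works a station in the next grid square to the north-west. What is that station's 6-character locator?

ID06xl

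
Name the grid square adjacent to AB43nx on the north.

Latitude subsquare x = 23; +1 → 24, wraps to 0 = a, carry into square.
Latitude square 3; +1 → 4.
The longitude characters are unchanged.

AB44na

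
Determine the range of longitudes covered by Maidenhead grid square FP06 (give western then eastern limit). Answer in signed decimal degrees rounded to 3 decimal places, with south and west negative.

-80.000, -78.000

Field F=5, P=15: +5·20° lon, +15·10° lat → SW at lon -80°, lat 60°.
Square 0, 6: +0·2° lon, +6·1° lat → SW at lon -80°, lat 66°.
Cell spans 2° lon × 1° lat.
west -80.000, east -78.000.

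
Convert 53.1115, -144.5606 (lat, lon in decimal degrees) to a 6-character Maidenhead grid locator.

BO73rc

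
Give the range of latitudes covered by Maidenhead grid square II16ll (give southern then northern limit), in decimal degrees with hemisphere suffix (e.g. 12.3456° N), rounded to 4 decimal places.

Field I=8, I=8: +8·20° lon, +8·10° lat → SW at lon -20°, lat -10°.
Square 1, 6: +1·2° lon, +6·1° lat → SW at lon -18°, lat -4°.
Subsquare l=11, l=11: +11·0.0833333° lon, +11·0.0416667° lat → SW at lon -17.0833°, lat -3.54167°.
Cell spans 0.0833333° lon × 0.0416667° lat.
south 3.5417° S, north 3.5000° S.

3.5417° S, 3.5000° S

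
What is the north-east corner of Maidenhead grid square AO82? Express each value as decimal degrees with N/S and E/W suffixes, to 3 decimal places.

53.000° N, 162.000° W

Field A=0, O=14: +0·20° lon, +14·10° lat → SW at lon -180°, lat 50°.
Square 8, 2: +8·2° lon, +2·1° lat → SW at lon -164°, lat 52°.
Cell spans 2° lon × 1° lat. NE corner is SW corner plus one full cell.
latitude 53.000° N, longitude 162.000° W.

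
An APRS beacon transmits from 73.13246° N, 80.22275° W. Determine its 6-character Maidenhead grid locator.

EQ93vd

Offset from 180°W / 90°S: lon 99.7772°, lat 163.1325°.
Field (20°×10°, letters A–R): lon ⌊99.7772/20⌋ = 4 → E; lat ⌊163.1325/10⌋ = 16 → Q.
Square (2°×1°, digits 0–9): lon ⌊19.7772/2⌋ = 9; lat ⌊3.1325/1⌋ = 3.
Subsquare (5′×2.5′, letters a–x): lon ⌊1.7772/0.0833333⌋ = 21 → v; lat ⌊0.1325/0.0416667⌋ = 3 → d.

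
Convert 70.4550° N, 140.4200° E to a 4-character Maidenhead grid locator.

Offset from 180°W / 90°S: lon 320.42°, lat 160.45°.
Field (20°×10°, letters A–R): 320.42/20 → 16 → Q, 160.45/10 → 16 → Q; chars QQ.
Square (2°×1°, digits 0–9): 0.42/2 → 0, 0.45/1 → 0; chars 00.

QQ00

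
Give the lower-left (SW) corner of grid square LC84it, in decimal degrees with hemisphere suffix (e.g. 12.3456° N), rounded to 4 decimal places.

65.2083° S, 56.6667° E

Field L=11, C=2: +11·20° lon, +2·10° lat → SW at lon 40°, lat -70°.
Square 8, 4: +8·2° lon, +4·1° lat → SW at lon 56°, lat -66°.
Subsquare i=8, t=19: +8·0.0833333° lon, +19·0.0416667° lat → SW at lon 56.6667°, lat -65.2083°.
latitude 65.2083° S, longitude 56.6667° E.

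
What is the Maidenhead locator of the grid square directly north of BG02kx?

BG03ka

Latitude subsquare x = 23; +1 → 24, wraps to 0 = a, carry into square.
Latitude square 2; +1 → 3.
The longitude characters are unchanged.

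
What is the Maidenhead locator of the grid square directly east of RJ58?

Longitude square 5; +1 → 6.
The latitude characters are unchanged.

RJ68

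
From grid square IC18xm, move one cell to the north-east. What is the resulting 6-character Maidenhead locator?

IC28an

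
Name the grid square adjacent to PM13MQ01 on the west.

PM13lq91

Longitude extended square 0; −1 → -1, wraps to 9, carry into subsquare.
Longitude subsquare m = 12; −1 → 11 = l.
The latitude characters are unchanged.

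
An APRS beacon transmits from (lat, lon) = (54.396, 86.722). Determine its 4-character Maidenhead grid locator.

NO34

Offset from 180°W / 90°S: lon 266.72°, lat 144.40°.
Field: 266.72/20 → 13 → N, 144.40/10 → 14 → O; chars NO.
Square: 6.72/2 → 3, 4.40/1 → 4; chars 34.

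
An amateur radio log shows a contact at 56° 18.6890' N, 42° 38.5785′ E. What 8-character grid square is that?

Shift to the Maidenhead origin (180°W, 90°S): lon 222.64298, lat 146.31148.
Field (20°×10°, letters A–R): lon ⌊222.64298/20⌋ = 11 → L; lat ⌊146.31148/10⌋ = 14 → O.
Square (2°×1°, digits 0–9): lon ⌊2.64298/2⌋ = 1; lat ⌊6.31148/1⌋ = 6.
Subsquare (5′×2.5′, letters a–x): lon ⌊0.64298/0.0833333⌋ = 7 → h; lat ⌊0.31148/0.0416667⌋ = 7 → h.
Extended square (30″×15″, digits 0–9): lon ⌊0.05964/0.00833333⌋ = 7; lat ⌊0.01982/0.00416667⌋ = 4.

LO16hh74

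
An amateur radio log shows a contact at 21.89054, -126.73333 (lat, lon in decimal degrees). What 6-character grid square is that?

CL61pv

Shift to the Maidenhead origin (180°W, 90°S): lon 53.2667, lat 111.8905.
Field: lon ⌊53.2667/20⌋ = 2 → C; lat ⌊111.8905/10⌋ = 11 → L.
Square: lon ⌊13.2667/2⌋ = 6; lat ⌊1.8905/1⌋ = 1.
Subsquare: lon ⌊1.2667/0.0833333⌋ = 15 → p; lat ⌊0.8905/0.0416667⌋ = 21 → v.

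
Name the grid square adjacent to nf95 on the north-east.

OF06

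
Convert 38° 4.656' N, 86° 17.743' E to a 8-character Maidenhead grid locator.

NM38db58

Shift to the Maidenhead origin (180°W, 90°S): lon 266.29572, lat 128.07760.
Field: 266.29572/20 → 13 → N, 128.07760/10 → 12 → M; chars NM.
Square: 6.29572/2 → 3, 8.07760/1 → 8; chars 38.
Subsquare: 0.29572/0.0833333 → 3 → d, 0.07760/0.0416667 → 1 → b; chars db.
Extended square: 0.04572/0.00833333 → 5, 0.03593/0.00416667 → 8; chars 58.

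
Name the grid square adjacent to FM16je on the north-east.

Longitude subsquare j = 9; +1 → 10 = k.
Latitude subsquare e = 4; +1 → 5 = f.

FM16kf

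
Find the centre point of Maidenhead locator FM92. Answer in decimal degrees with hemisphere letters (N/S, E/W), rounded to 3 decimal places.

Field F=5, M=12: +5·20° lon, +12·10° lat → SW at lon -80°, lat 30°.
Square 9, 2: +9·2° lon, +2·1° lat → SW at lon -62°, lat 32°.
Cell spans 2° lon × 1° lat. Centre is SW corner plus half of each.
latitude 32.500° N, longitude 61.000° W.

32.500° N, 61.000° W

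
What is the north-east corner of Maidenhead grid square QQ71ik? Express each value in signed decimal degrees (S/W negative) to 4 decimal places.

Field Q=16, Q=16: +16·20° lon, +16·10° lat → SW at lon 140°, lat 70°.
Square 7, 1: +7·2° lon, +1·1° lat → SW at lon 154°, lat 71°.
Subsquare i=8, k=10: +8·0.0833333° lon, +10·0.0416667° lat → SW at lon 154.667°, lat 71.4167°.
Cell spans 0.0833333° lon × 0.0416667° lat. NE corner is SW corner plus one full cell.
latitude 71.4583, longitude 154.7500.

71.4583, 154.7500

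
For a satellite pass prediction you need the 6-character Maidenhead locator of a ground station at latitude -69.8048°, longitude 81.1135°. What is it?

Offset from 180°W / 90°S: lon 261.1135°, lat 20.1952°.
Field: 261.1135/20 → 13 → N, 20.1952/10 → 2 → C; chars NC.
Square: 1.1135/2 → 0, 0.1952/1 → 0; chars 00.
Subsquare: 1.1135/0.0833333 → 13 → n, 0.1952/0.0416667 → 4 → e; chars ne.

NC00ne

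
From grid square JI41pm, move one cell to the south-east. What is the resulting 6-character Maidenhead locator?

Longitude subsquare p = 15; +1 → 16 = q.
Latitude subsquare m = 12; −1 → 11 = l.

JI41ql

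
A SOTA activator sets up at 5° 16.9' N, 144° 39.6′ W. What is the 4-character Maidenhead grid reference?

BJ75

Add 180° to longitude and 90° to latitude: 35.34, 95.28.
Field (20°×10°, letters A–R): lon ⌊35.34/20⌋ = 1 → B; lat ⌊95.28/10⌋ = 9 → J.
Square (2°×1°, digits 0–9): lon ⌊15.34/2⌋ = 7; lat ⌊5.28/1⌋ = 5.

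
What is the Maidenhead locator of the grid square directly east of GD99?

HD09

Longitude square 9; +1 → 10, wraps to 0, carry into field.
Longitude field G = 6; +1 → 7 = H.
The latitude characters are unchanged.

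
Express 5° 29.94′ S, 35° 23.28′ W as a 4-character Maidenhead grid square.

HI24

Add 180° to longitude and 90° to latitude: 144.61, 84.50.
Field (20°×10°, letters A–R): 144.61/20 → 7 → H, 84.50/10 → 8 → I; chars HI.
Square (2°×1°, digits 0–9): 4.61/2 → 2, 4.50/1 → 4; chars 24.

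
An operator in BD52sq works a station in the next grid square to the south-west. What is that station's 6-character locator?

Longitude subsquare s = 18; −1 → 17 = r.
Latitude subsquare q = 16; −1 → 15 = p.

BD52rp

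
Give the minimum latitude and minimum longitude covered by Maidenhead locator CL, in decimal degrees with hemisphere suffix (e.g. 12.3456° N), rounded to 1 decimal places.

20.0° N, 140.0° W

Field C=2, L=11: +2·20° lon, +11·10° lat → SW at lon -140°, lat 20°.
latitude 20.0° N, longitude 140.0° W.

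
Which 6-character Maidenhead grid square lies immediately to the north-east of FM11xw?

Longitude subsquare x = 23; +1 → 24, wraps to 0 = a, carry into square.
Longitude square 1; +1 → 2.
Latitude subsquare w = 22; +1 → 23 = x.

FM21ax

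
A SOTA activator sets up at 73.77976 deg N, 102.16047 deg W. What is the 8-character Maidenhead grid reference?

DQ83ws07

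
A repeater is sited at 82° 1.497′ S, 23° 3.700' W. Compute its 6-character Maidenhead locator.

Offset from 180°W / 90°S: lon 156.9383°, lat 7.9750°.
Field: lon ⌊156.9383/20⌋ = 7 → H; lat ⌊7.9750/10⌋ = 0 → A.
Square: lon ⌊16.9383/2⌋ = 8; lat ⌊7.9750/1⌋ = 7.
Subsquare: lon ⌊0.9383/0.0833333⌋ = 11 → l; lat ⌊0.9750/0.0416667⌋ = 23 → x.

HA87lx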